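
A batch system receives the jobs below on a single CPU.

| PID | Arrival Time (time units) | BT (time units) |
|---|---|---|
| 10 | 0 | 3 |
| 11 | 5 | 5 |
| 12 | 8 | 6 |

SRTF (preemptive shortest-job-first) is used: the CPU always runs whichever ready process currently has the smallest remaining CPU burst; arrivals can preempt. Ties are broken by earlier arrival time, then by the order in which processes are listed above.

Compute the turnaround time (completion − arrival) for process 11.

Schedule: | 10 0-3 | idle 3-5 | 11 5-10 | 12 10-16 |
Completion: 10=3  11=10  12=16
Turnaround(11) = completion − arrival = 10 − 5 = 5

5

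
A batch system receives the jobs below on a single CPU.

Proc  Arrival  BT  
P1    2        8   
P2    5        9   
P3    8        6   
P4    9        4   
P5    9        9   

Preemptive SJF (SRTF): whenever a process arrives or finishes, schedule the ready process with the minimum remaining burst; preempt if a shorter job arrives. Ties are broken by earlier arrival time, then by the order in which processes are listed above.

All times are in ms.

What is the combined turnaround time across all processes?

78

Gantt: | idle 0-2 | P1 2-10 | P4 10-14 | P3 14-20 | P2 20-29 | P5 29-38 |
Completion: P1=10  P2=29  P3=20  P4=14  P5=38
Turnaround (C−A): P1=8  P2=24  P3=12  P4=5  P5=29
Turnaround = completion − arrival: P1=8, P2=24, P3=12, P4=5, P5=29
Total turnaround = 8 + 24 + 12 + 5 + 29 = 78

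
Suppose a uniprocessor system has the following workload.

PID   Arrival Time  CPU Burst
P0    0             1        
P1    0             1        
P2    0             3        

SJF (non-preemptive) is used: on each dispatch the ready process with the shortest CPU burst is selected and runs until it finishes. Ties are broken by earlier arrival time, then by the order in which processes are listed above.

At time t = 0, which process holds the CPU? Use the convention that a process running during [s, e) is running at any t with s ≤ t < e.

P0

Gantt: | P0 0-1 | P1 1-2 | P2 2-5 |
Completion: P0=1  P1=2  P2=5
Turnaround (C−A): P0=1  P1=2  P2=5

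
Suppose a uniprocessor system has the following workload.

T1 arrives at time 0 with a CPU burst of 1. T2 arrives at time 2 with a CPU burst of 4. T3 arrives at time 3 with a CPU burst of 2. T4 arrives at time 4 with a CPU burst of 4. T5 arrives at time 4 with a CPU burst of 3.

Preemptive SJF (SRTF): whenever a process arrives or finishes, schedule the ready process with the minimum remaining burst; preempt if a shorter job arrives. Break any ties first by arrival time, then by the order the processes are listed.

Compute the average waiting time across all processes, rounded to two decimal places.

Gantt: | T1 0-1 | idle 1-2 | T2 2-3 | T3 3-5 | T2 5-8 | T5 8-11 | T4 11-15 |
Completion: T1=1  T2=8  T3=5  T4=15  T5=11
Turnaround (C−A): T1=1  T2=6  T3=2  T4=11  T5=7
Waiting times: T1=0, T2=2, T3=0, T4=7, T5=4
Average waiting = (0+2+0+7+4) / 5 = 13/5 = 2.60

2.60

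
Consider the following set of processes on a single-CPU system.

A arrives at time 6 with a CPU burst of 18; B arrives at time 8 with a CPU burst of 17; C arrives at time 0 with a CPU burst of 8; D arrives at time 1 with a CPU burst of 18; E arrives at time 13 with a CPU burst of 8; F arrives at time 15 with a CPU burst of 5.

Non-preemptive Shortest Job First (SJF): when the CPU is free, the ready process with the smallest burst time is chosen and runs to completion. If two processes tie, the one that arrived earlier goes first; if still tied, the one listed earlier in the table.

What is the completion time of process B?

25

Timeline: | C 0-8 | B 8-25 | F 25-30 | E 30-38 | D 38-56 | A 56-74 |
Completion: A=74  B=25  C=8  D=56  E=38  F=30
Turnaround (C−A): A=68  B=17  C=8  D=55  E=25  F=15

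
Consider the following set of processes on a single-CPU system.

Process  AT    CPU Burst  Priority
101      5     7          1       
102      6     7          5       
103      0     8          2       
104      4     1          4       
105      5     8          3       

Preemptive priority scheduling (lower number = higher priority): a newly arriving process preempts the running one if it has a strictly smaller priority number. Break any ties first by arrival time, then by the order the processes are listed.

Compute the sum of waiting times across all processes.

Schedule: | 103 0-5 | 101 5-12 | 103 12-15 | 105 15-23 | 104 23-24 | 102 24-31 |
Completion: 101=12  102=31  103=15  104=24  105=23
Turnaround (C−A): 101=7  102=25  103=15  104=20  105=18
Waiting = turnaround − burst: 101=0, 102=18, 103=7, 104=19, 105=10
Total waiting = 0 + 18 + 7 + 19 + 10 = 54

54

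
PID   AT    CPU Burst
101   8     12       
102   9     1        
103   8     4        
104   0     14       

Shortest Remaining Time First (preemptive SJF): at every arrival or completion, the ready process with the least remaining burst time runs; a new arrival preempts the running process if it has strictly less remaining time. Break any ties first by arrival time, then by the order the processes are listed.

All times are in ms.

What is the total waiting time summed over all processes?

17

Timeline: | 104 0-8 | 103 8-9 | 102 9-10 | 103 10-13 | 104 13-19 | 101 19-31 |
Completion: 101=31  102=10  103=13  104=19
Waiting = turnaround − burst: 101=11, 102=0, 103=1, 104=5
Total waiting = 11 + 0 + 1 + 5 = 17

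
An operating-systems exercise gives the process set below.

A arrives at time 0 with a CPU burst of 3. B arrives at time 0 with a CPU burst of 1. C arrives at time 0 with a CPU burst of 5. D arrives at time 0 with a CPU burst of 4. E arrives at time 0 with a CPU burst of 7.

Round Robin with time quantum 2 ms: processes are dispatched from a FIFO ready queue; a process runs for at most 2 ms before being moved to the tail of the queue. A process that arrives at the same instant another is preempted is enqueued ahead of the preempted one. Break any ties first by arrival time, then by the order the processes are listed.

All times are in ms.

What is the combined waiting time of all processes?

Schedule: | A 0-2 | B 2-3 | C 3-5 | D 5-7 | E 7-9 | A 9-10 | C 10-12 | D 12-14 | E 14-16 | C 16-17 | E 17-20 |
Completion: A=10  B=3  C=17  D=14  E=20
Turnaround (C−A): A=10  B=3  C=17  D=14  E=20
Waiting = turnaround − burst: A=7, B=2, C=12, D=10, E=13
Total waiting = 7 + 2 + 12 + 10 + 13 = 44

44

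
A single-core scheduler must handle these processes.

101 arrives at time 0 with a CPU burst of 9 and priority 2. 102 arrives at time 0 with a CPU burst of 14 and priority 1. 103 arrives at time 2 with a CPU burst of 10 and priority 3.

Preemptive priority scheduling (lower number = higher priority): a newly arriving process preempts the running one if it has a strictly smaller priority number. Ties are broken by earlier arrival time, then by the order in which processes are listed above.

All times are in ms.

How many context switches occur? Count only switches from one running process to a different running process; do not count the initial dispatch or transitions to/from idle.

2

Schedule: | 102 0-14 | 101 14-23 | 103 23-33 |
Completion: 101=23  102=14  103=33
Turnaround (C−A): 101=23  102=14  103=31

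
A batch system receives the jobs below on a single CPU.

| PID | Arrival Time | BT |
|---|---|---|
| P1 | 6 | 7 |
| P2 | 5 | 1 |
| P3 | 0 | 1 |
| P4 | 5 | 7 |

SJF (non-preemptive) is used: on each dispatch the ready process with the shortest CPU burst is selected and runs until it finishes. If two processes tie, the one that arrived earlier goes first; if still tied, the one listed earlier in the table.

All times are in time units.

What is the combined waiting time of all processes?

Timeline: | P3 0-1 | idle 1-5 | P2 5-6 | P4 6-13 | P1 13-20 |
Completion: P1=20  P2=6  P3=1  P4=13
Turnaround (C−A): P1=14  P2=1  P3=1  P4=8
Waiting = turnaround − burst: P1=7, P2=0, P3=0, P4=1
Total waiting = 7 + 0 + 0 + 1 = 8

8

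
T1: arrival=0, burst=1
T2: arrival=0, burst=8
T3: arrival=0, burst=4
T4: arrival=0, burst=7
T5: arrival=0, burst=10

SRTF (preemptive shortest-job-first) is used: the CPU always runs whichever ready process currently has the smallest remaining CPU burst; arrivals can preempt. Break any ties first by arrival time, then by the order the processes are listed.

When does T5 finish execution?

30

Schedule: | T1 0-1 | T3 1-5 | T4 5-12 | T2 12-20 | T5 20-30 |
Completion: T1=1  T2=20  T3=5  T4=12  T5=30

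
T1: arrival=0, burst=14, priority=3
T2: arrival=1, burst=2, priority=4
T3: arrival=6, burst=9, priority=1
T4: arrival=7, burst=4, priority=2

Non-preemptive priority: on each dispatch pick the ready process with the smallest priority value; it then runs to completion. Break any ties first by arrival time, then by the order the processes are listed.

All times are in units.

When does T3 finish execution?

Timeline: | T1 0-14 | T3 14-23 | T4 23-27 | T2 27-29 |
Completion: T1=14  T2=29  T3=23  T4=27

23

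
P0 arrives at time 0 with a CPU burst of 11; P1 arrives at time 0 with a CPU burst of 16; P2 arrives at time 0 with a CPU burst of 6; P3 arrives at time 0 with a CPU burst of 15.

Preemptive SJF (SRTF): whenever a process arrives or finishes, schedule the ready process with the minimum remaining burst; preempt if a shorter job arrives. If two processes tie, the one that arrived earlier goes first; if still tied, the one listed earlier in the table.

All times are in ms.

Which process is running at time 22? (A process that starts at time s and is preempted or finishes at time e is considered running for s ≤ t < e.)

Timeline: | P2 0-6 | P0 6-17 | P3 17-32 | P1 32-48 |
Completion: P0=17  P1=48  P2=6  P3=32
Turnaround (C−A): P0=17  P1=48  P2=6  P3=32

P3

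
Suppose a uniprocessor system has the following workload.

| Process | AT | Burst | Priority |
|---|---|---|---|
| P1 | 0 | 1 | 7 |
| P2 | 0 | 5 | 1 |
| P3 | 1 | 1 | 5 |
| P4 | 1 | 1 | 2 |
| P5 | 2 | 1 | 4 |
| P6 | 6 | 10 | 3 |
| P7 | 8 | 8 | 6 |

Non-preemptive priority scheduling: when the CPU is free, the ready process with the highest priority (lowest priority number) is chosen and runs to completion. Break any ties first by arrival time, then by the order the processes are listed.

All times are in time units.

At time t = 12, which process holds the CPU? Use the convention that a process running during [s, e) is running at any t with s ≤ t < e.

P6

Schedule: | P2 0-5 | P4 5-6 | P6 6-16 | P5 16-17 | P3 17-18 | P7 18-26 | P1 26-27 |
Completion: P1=27  P2=5  P3=18  P4=6  P5=17  P6=16  P7=26
Turnaround (C−A): P1=27  P2=5  P3=17  P4=5  P5=15  P6=10  P7=18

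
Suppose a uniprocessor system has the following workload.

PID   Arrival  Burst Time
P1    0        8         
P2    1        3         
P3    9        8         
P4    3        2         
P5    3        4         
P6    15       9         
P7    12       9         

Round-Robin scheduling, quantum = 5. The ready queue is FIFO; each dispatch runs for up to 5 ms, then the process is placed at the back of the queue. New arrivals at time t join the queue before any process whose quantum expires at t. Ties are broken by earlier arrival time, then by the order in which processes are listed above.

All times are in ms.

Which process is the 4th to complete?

Gantt: | P1 0-5 | P2 5-8 | P4 8-10 | P5 10-14 | P1 14-17 | P3 17-22 | P7 22-27 | P6 27-32 | P3 32-35 | P7 35-39 | P6 39-43 |
Completion: P1=17  P2=8  P3=35  P4=10  P5=14  P6=43  P7=39
Turnaround (C−A): P1=17  P2=7  P3=26  P4=7  P5=11  P6=28  P7=27
Finish order: P2 → P4 → P5 → P1 → P3 → P7 → P6

P1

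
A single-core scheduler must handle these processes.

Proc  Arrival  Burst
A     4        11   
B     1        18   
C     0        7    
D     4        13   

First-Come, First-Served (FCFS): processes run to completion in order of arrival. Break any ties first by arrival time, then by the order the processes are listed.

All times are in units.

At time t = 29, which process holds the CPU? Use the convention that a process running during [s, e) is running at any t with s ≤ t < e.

A

Timeline: | C 0-7 | B 7-25 | A 25-36 | D 36-49 |
Completion: A=36  B=25  C=7  D=49
Turnaround (C−A): A=32  B=24  C=7  D=45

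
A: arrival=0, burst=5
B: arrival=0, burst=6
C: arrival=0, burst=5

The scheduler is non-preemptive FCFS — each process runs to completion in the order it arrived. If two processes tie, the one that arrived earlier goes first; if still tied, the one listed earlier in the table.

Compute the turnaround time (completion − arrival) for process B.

11

Schedule: | A 0-5 | B 5-11 | C 11-16 |
Completion: A=5  B=11  C=16
Turnaround(B) = completion − arrival = 11 − 0 = 11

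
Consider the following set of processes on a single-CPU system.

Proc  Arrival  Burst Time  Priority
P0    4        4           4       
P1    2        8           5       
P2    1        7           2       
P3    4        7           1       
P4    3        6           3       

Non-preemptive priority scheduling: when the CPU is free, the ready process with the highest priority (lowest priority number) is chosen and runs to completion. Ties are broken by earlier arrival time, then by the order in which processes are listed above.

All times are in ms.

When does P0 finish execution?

Gantt: | idle 0-1 | P2 1-8 | P3 8-15 | P4 15-21 | P0 21-25 | P1 25-33 |
Completion: P0=25  P1=33  P2=8  P3=15  P4=21
Turnaround (C−A): P0=21  P1=31  P2=7  P3=11  P4=18

25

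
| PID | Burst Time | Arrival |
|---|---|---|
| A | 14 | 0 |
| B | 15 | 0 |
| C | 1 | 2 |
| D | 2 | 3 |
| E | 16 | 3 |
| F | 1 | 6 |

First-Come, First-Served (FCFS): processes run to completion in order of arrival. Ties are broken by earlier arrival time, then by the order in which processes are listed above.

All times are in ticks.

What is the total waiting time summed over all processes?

Gantt: | A 0-14 | B 14-29 | C 29-30 | D 30-32 | E 32-48 | F 48-49 |
Completion: A=14  B=29  C=30  D=32  E=48  F=49
Waiting = turnaround − burst: A=0, B=14, C=27, D=27, E=29, F=42
Total waiting = 0 + 14 + 27 + 27 + 29 + 42 = 139

139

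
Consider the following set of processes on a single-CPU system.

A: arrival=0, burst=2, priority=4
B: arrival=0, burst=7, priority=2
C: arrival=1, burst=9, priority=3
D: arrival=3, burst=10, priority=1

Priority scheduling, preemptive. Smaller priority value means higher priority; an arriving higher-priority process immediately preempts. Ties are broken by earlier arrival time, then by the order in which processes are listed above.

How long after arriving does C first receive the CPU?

16

Schedule: | B 0-3 | D 3-13 | B 13-17 | C 17-26 | A 26-28 |
Completion: A=28  B=17  C=26  D=13
Response(C) = first start − arrival = 17 − 1 = 16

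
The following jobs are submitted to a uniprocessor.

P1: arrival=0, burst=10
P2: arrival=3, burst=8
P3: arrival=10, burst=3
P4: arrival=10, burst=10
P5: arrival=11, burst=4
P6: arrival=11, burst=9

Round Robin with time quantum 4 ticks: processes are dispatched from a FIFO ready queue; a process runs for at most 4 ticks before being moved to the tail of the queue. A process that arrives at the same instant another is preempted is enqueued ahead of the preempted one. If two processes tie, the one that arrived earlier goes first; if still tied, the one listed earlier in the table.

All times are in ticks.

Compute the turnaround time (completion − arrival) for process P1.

33

Timeline: | P1 0-4 | P2 4-8 | P1 8-12 | P2 12-16 | P3 16-19 | P4 19-23 | P5 23-27 | P6 27-31 | P1 31-33 | P4 33-37 | P6 37-41 | P4 41-43 | P6 43-44 |
Completion: P1=33  P2=16  P3=19  P4=43  P5=27  P6=44
Turnaround (C−A): P1=33  P2=13  P3=9  P4=33  P5=16  P6=33
Turnaround(P1) = completion − arrival = 33 − 0 = 33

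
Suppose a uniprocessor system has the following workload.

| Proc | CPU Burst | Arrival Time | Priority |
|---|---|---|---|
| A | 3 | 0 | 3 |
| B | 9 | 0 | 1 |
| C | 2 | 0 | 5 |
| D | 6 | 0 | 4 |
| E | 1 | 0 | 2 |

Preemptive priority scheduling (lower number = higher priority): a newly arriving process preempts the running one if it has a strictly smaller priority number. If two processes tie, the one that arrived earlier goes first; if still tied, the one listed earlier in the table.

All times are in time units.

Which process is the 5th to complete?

C

Gantt: | B 0-9 | E 9-10 | A 10-13 | D 13-19 | C 19-21 |
Completion: A=13  B=9  C=21  D=19  E=10
Finish order: B → E → A → D → C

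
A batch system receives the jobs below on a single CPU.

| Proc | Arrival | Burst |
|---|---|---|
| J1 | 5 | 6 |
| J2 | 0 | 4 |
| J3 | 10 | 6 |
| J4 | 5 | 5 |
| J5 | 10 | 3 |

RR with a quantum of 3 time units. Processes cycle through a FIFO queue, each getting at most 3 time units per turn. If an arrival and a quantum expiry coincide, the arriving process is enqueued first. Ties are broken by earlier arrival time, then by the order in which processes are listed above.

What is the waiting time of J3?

9

Timeline: | J2 0-4 | idle 4-5 | J1 5-8 | J4 8-11 | J1 11-14 | J3 14-17 | J5 17-20 | J4 20-22 | J3 22-25 |
Completion: J1=14  J2=4  J3=25  J4=22  J5=20
Turnaround (C−A): J1=9  J2=4  J3=15  J4=17  J5=10
Waiting(J3) = turnaround − burst = 15 − 6 = 9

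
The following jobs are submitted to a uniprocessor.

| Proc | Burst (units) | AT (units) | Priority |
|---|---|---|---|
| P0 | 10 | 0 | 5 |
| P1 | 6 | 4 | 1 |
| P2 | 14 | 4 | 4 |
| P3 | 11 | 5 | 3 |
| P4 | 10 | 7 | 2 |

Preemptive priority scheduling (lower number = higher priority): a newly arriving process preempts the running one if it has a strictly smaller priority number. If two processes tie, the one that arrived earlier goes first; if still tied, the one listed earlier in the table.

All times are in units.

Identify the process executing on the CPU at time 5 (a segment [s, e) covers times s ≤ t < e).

Timeline: | P0 0-4 | P1 4-10 | P4 10-20 | P3 20-31 | P2 31-45 | P0 45-51 |
Completion: P0=51  P1=10  P2=45  P3=31  P4=20
Turnaround (C−A): P0=51  P1=6  P2=41  P3=26  P4=13

P1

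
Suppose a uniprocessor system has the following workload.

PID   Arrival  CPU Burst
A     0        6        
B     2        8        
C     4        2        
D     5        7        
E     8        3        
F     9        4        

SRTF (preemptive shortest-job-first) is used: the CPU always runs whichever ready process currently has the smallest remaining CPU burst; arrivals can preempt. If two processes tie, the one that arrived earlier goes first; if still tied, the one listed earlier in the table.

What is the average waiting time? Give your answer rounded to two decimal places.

Gantt: | A 0-6 | C 6-8 | E 8-11 | F 11-15 | D 15-22 | B 22-30 |
Completion: A=6  B=30  C=8  D=22  E=11  F=15
Turnaround (C−A): A=6  B=28  C=4  D=17  E=3  F=6
Waiting times: A=0, B=20, C=2, D=10, E=0, F=2
Average waiting = (0+20+2+10+0+2) / 6 = 34/6 = 5.67

5.67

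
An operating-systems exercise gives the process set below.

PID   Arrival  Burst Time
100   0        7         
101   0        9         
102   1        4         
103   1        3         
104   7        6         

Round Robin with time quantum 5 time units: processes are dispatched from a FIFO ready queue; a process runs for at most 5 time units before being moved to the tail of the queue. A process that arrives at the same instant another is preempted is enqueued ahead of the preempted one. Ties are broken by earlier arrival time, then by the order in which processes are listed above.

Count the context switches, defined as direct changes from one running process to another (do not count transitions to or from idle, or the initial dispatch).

Timeline: | 100 0-5 | 101 5-10 | 102 10-14 | 103 14-17 | 100 17-19 | 104 19-24 | 101 24-28 | 104 28-29 |
Completion: 100=19  101=28  102=14  103=17  104=29
Turnaround (C−A): 100=19  101=28  102=13  103=16  104=22

7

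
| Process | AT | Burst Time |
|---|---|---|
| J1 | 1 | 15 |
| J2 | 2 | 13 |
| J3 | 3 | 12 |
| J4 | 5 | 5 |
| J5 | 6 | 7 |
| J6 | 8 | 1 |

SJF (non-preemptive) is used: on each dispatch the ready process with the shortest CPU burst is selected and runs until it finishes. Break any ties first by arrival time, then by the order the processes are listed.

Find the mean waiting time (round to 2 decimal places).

Gantt: | idle 0-1 | J1 1-16 | J6 16-17 | J4 17-22 | J5 22-29 | J3 29-41 | J2 41-54 |
Completion: J1=16  J2=54  J3=41  J4=22  J5=29  J6=17
Turnaround (C−A): J1=15  J2=52  J3=38  J4=17  J5=23  J6=9
Waiting times: J1=0, J2=39, J3=26, J4=12, J5=16, J6=8
Average waiting = (0+39+26+12+16+8) / 6 = 101/6 = 16.83

16.83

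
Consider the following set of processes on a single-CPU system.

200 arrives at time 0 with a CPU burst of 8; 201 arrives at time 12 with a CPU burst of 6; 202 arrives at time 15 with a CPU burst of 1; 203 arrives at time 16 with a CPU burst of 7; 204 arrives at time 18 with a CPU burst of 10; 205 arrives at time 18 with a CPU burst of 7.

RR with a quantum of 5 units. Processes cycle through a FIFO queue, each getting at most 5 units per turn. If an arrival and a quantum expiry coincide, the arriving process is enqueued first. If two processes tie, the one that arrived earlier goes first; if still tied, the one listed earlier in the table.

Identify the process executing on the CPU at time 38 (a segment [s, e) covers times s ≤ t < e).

Gantt: | 200 0-8 | idle 8-12 | 201 12-17 | 202 17-18 | 203 18-23 | 201 23-24 | 204 24-29 | 205 29-34 | 203 34-36 | 204 36-41 | 205 41-43 |
Completion: 200=8  201=24  202=18  203=36  204=41  205=43
Turnaround (C−A): 200=8  201=12  202=3  203=20  204=23  205=25

204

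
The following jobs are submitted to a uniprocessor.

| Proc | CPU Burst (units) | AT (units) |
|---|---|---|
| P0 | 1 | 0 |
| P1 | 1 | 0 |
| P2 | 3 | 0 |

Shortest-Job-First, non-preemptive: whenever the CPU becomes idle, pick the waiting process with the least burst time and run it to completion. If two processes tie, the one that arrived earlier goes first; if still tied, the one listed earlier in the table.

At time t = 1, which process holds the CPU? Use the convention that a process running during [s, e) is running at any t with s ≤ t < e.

Schedule: | P0 0-1 | P1 1-2 | P2 2-5 |
Completion: P0=1  P1=2  P2=5
Turnaround (C−A): P0=1  P1=2  P2=5

P1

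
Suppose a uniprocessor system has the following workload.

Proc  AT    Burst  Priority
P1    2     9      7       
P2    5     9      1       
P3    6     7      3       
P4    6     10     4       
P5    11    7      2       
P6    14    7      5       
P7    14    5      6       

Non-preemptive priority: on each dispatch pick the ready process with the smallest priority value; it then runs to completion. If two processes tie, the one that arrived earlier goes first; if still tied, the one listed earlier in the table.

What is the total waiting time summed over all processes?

131

Schedule: | idle 0-2 | P1 2-11 | P2 11-20 | P5 20-27 | P3 27-34 | P4 34-44 | P6 44-51 | P7 51-56 |
Completion: P1=11  P2=20  P3=34  P4=44  P5=27  P6=51  P7=56
Waiting = turnaround − burst: P1=0, P2=6, P3=21, P4=28, P5=9, P6=30, P7=37
Total waiting = 0 + 6 + 21 + 28 + 9 + 30 + 37 = 131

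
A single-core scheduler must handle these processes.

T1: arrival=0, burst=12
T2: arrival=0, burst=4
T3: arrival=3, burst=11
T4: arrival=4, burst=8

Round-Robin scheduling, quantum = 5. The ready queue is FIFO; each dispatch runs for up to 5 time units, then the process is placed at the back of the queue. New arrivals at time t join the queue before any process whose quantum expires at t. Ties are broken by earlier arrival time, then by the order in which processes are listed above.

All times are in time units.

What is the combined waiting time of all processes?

Timeline: | T1 0-5 | T2 5-9 | T3 9-14 | T4 14-19 | T1 19-24 | T3 24-29 | T4 29-32 | T1 32-34 | T3 34-35 |
Completion: T1=34  T2=9  T3=35  T4=32
Turnaround (C−A): T1=34  T2=9  T3=32  T4=28
Waiting = turnaround − burst: T1=22, T2=5, T3=21, T4=20
Total waiting = 22 + 5 + 21 + 20 = 68

68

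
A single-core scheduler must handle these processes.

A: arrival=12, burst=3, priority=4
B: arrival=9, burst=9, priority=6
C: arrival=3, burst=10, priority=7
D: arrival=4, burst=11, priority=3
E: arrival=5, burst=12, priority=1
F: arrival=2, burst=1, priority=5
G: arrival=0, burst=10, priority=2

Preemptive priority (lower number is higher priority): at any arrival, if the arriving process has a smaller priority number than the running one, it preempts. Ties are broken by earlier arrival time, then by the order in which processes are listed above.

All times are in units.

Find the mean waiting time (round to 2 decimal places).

Gantt: | G 0-5 | E 5-17 | G 17-22 | D 22-33 | A 33-36 | F 36-37 | B 37-46 | C 46-56 |
Completion: A=36  B=46  C=56  D=33  E=17  F=37  G=22
Turnaround (C−A): A=24  B=37  C=53  D=29  E=12  F=35  G=22
Waiting times: A=21, B=28, C=43, D=18, E=0, F=34, G=12
Average waiting = (21+28+43+18+0+34+12) / 7 = 156/7 = 22.29

22.29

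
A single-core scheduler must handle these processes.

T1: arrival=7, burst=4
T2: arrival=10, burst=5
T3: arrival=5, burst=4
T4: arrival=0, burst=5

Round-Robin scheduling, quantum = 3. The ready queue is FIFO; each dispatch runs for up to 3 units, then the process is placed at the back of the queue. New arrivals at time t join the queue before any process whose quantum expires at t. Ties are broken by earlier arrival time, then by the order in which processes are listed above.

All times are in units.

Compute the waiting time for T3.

3

Schedule: | T4 0-5 | T3 5-8 | T1 8-11 | T3 11-12 | T2 12-15 | T1 15-16 | T2 16-18 |
Completion: T1=16  T2=18  T3=12  T4=5
Waiting(T3) = turnaround − burst = 7 − 4 = 3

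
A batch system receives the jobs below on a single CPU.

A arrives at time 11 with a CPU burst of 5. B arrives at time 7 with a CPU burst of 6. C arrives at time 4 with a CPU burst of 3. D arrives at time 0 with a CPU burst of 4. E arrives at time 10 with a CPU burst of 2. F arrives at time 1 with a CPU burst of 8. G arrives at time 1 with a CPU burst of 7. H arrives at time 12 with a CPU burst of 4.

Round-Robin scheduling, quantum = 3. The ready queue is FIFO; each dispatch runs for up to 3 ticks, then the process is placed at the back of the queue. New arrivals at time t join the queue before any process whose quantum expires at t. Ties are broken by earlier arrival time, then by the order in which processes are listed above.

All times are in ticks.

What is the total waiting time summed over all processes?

142

Timeline: | D 0-3 | F 3-6 | G 6-9 | D 9-10 | C 10-13 | F 13-16 | B 16-19 | G 19-22 | E 22-24 | A 24-27 | H 27-30 | F 30-32 | B 32-35 | G 35-36 | A 36-38 | H 38-39 |
Completion: A=38  B=35  C=13  D=10  E=24  F=32  G=36  H=39
Waiting = turnaround − burst: A=22, B=22, C=6, D=6, E=12, F=23, G=28, H=23
Total waiting = 22 + 22 + 6 + 6 + 12 + 23 + 28 + 23 = 142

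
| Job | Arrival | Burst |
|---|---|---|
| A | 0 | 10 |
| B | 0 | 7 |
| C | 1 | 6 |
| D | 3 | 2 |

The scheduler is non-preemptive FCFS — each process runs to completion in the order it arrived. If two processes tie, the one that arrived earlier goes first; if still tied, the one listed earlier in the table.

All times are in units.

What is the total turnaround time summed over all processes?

Schedule: | A 0-10 | B 10-17 | C 17-23 | D 23-25 |
Completion: A=10  B=17  C=23  D=25
Turnaround (C−A): A=10  B=17  C=22  D=22
Turnaround = completion − arrival: A=10, B=17, C=22, D=22
Total turnaround = 10 + 17 + 22 + 22 = 71

71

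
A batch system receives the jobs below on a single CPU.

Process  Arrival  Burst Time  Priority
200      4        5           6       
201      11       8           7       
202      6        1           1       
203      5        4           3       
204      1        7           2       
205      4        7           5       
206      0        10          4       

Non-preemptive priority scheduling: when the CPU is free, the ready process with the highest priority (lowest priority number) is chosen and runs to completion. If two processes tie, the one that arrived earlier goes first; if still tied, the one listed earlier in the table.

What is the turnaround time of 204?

17

Gantt: | 206 0-10 | 202 10-11 | 204 11-18 | 203 18-22 | 205 22-29 | 200 29-34 | 201 34-42 |
Completion: 200=34  201=42  202=11  203=22  204=18  205=29  206=10
Turnaround (C−A): 200=30  201=31  202=5  203=17  204=17  205=25  206=10
Turnaround(204) = completion − arrival = 18 − 1 = 17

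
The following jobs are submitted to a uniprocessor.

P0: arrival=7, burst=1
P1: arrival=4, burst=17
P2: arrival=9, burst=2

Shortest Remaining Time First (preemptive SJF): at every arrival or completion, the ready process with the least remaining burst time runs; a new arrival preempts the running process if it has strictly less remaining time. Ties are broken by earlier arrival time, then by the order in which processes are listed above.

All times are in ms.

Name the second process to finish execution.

P2

Timeline: | idle 0-4 | P1 4-7 | P0 7-8 | P1 8-9 | P2 9-11 | P1 11-24 |
Completion: P0=8  P1=24  P2=11
Turnaround (C−A): P0=1  P1=20  P2=2
Finish order: P0 → P2 → P1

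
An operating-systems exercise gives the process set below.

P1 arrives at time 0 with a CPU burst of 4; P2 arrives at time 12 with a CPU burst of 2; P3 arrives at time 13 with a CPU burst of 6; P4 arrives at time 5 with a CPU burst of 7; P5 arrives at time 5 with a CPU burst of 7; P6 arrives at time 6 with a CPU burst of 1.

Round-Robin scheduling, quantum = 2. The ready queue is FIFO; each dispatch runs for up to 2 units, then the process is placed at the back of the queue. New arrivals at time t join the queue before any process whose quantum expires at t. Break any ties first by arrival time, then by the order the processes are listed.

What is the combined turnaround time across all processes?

Schedule: | P1 0-4 | idle 4-5 | P4 5-7 | P5 7-9 | P6 9-10 | P4 10-12 | P5 12-14 | P2 14-16 | P4 16-18 | P3 18-20 | P5 20-22 | P4 22-23 | P3 23-25 | P5 25-26 | P3 26-28 |
Completion: P1=4  P2=16  P3=28  P4=23  P5=26  P6=10
Turnaround (C−A): P1=4  P2=4  P3=15  P4=18  P5=21  P6=4
Turnaround = completion − arrival: P1=4, P2=4, P3=15, P4=18, P5=21, P6=4
Total turnaround = 4 + 4 + 15 + 18 + 21 + 4 = 66

66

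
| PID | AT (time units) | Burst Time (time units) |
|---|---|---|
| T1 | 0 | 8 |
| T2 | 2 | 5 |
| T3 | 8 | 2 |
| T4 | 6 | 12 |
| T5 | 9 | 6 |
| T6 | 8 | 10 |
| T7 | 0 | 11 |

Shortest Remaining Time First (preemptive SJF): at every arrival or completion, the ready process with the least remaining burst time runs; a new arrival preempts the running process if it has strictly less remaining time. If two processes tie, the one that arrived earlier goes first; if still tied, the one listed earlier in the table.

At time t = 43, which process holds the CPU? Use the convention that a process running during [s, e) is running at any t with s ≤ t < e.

Timeline: | T1 0-2 | T2 2-7 | T1 7-8 | T3 8-10 | T1 10-15 | T5 15-21 | T6 21-31 | T7 31-42 | T4 42-54 |
Completion: T1=15  T2=7  T3=10  T4=54  T5=21  T6=31  T7=42
Turnaround (C−A): T1=15  T2=5  T3=2  T4=48  T5=12  T6=23  T7=42

T4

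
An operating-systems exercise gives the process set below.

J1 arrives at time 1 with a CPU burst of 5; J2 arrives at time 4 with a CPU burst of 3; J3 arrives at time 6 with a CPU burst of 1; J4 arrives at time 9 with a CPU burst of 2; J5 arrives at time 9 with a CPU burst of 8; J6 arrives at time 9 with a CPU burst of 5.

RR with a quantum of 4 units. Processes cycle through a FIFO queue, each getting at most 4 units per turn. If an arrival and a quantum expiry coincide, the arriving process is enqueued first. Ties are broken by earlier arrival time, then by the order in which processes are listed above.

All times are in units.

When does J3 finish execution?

10

Gantt: | idle 0-1 | J1 1-5 | J2 5-8 | J1 8-9 | J3 9-10 | J4 10-12 | J5 12-16 | J6 16-20 | J5 20-24 | J6 24-25 |
Completion: J1=9  J2=8  J3=10  J4=12  J5=24  J6=25
Turnaround (C−A): J1=8  J2=4  J3=4  J4=3  J5=15  J6=16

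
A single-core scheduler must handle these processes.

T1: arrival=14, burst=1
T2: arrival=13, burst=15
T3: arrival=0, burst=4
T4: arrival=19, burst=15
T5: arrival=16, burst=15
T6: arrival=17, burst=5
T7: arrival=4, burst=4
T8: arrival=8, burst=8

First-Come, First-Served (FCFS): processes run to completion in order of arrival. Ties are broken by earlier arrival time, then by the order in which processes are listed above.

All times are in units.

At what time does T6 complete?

52

Gantt: | T3 0-4 | T7 4-8 | T8 8-16 | T2 16-31 | T1 31-32 | T5 32-47 | T6 47-52 | T4 52-67 |
Completion: T1=32  T2=31  T3=4  T4=67  T5=47  T6=52  T7=8  T8=16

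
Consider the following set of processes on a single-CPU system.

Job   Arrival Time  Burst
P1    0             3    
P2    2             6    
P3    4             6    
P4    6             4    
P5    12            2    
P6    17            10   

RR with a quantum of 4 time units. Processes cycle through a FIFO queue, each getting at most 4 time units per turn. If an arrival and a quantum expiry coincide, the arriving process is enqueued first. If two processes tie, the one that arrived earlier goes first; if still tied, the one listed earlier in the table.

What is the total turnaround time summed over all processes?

65

Schedule: | P1 0-3 | P2 3-7 | P3 7-11 | P4 11-15 | P2 15-17 | P3 17-19 | P5 19-21 | P6 21-31 |
Completion: P1=3  P2=17  P3=19  P4=15  P5=21  P6=31
Turnaround (C−A): P1=3  P2=15  P3=15  P4=9  P5=9  P6=14
Turnaround = completion − arrival: P1=3, P2=15, P3=15, P4=9, P5=9, P6=14
Total turnaround = 3 + 15 + 15 + 9 + 9 + 14 = 65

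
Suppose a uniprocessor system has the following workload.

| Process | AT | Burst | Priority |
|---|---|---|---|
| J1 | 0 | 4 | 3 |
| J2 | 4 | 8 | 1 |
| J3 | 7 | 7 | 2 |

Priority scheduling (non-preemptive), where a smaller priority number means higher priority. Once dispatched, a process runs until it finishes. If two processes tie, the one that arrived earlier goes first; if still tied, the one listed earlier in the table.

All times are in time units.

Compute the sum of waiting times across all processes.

Gantt: | J1 0-4 | J2 4-12 | J3 12-19 |
Completion: J1=4  J2=12  J3=19
Turnaround (C−A): J1=4  J2=8  J3=12
Waiting = turnaround − burst: J1=0, J2=0, J3=5
Total waiting = 0 + 0 + 5 = 5

5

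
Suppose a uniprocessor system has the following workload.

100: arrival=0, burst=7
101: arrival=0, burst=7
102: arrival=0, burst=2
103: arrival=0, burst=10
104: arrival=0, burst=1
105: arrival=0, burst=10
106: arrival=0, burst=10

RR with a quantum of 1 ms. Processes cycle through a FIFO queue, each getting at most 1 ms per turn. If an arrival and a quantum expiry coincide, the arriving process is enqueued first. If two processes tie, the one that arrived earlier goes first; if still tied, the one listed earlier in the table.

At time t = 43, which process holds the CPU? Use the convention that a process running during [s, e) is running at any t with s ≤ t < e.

106

Schedule: | 100 0-1 | 101 1-2 | 102 2-3 | 103 3-4 | 104 4-5 | 105 5-6 | 106 6-7 | 100 7-8 | 101 8-9 | 102 9-10 | 103 10-11 | 105 11-12 | 106 12-13 | 100 13-14 | 101 14-15 | 103 15-16 | 105 16-17 | 106 17-18 | 100 18-19 | 101 19-20 | 103 20-21 | 105 21-22 | 106 22-23 | 100 23-24 | 101 24-25 | 103 25-26 | 105 26-27 | 106 27-28 | 100 28-29 | 101 29-30 | 103 30-31 | 105 31-32 | 106 32-33 | 100 33-34 | 101 34-35 | 103 35-36 | 105 36-37 | 106 37-38 | 103 38-39 | 105 39-40 | 106 40-41 | 103 41-42 | 105 42-43 | 106 43-44 | 103 44-45 | 105 45-46 | 106 46-47 |
Completion: 100=34  101=35  102=10  103=45  104=5  105=46  106=47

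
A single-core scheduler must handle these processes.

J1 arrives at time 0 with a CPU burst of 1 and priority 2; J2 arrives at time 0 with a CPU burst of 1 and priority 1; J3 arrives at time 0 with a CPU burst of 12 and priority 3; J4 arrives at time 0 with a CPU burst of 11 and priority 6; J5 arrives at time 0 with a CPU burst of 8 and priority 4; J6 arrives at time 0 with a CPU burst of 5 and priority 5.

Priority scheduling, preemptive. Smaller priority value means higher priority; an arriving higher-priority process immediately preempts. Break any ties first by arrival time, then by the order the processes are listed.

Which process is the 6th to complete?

Timeline: | J2 0-1 | J1 1-2 | J3 2-14 | J5 14-22 | J6 22-27 | J4 27-38 |
Completion: J1=2  J2=1  J3=14  J4=38  J5=22  J6=27
Turnaround (C−A): J1=2  J2=1  J3=14  J4=38  J5=22  J6=27
Finish order: J2 → J1 → J3 → J5 → J6 → J4

J4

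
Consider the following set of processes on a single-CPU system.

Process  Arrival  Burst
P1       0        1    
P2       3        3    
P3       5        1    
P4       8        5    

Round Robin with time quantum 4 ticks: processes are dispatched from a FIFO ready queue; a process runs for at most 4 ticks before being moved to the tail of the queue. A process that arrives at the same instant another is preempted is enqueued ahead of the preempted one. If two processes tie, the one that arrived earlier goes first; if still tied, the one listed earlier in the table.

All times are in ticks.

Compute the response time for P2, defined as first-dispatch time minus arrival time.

Schedule: | P1 0-1 | idle 1-3 | P2 3-6 | P3 6-7 | idle 7-8 | P4 8-13 |
Completion: P1=1  P2=6  P3=7  P4=13
Response(P2) = first start − arrival = 3 − 3 = 0

0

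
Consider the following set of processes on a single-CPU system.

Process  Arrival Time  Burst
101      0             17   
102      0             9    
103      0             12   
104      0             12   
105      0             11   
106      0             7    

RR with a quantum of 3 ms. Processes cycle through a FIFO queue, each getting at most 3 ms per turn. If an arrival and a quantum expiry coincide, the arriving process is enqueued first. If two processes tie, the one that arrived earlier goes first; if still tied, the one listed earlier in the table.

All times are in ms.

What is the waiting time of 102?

Timeline: | 101 0-3 | 102 3-6 | 103 6-9 | 104 9-12 | 105 12-15 | 106 15-18 | 101 18-21 | 102 21-24 | 103 24-27 | 104 27-30 | 105 30-33 | 106 33-36 | 101 36-39 | 102 39-42 | 103 42-45 | 104 45-48 | 105 48-51 | 106 51-52 | 101 52-55 | 103 55-58 | 104 58-61 | 105 61-63 | 101 63-68 |
Completion: 101=68  102=42  103=58  104=61  105=63  106=52
Turnaround (C−A): 101=68  102=42  103=58  104=61  105=63  106=52
Waiting(102) = turnaround − burst = 42 − 9 = 33

33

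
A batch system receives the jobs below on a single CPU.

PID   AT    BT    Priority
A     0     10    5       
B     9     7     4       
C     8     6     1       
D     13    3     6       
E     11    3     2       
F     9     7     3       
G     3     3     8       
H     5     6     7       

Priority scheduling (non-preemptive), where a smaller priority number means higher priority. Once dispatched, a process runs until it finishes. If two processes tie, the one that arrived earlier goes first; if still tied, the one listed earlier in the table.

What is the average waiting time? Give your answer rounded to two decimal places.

Gantt: | A 0-10 | C 10-16 | E 16-19 | F 19-26 | B 26-33 | D 33-36 | H 36-42 | G 42-45 |
Completion: A=10  B=33  C=16  D=36  E=19  F=26  G=45  H=42
Waiting times: A=0, B=17, C=2, D=20, E=5, F=10, G=39, H=31
Average waiting = (0+17+2+20+5+10+39+31) / 8 = 124/8 = 15.50

15.50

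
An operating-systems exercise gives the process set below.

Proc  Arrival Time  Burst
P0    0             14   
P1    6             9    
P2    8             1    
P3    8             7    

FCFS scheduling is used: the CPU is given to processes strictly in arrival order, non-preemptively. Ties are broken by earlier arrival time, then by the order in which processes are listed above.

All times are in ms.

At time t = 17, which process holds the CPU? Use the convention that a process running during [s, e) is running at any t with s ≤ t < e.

Gantt: | P0 0-14 | P1 14-23 | P2 23-24 | P3 24-31 |
Completion: P0=14  P1=23  P2=24  P3=31

P1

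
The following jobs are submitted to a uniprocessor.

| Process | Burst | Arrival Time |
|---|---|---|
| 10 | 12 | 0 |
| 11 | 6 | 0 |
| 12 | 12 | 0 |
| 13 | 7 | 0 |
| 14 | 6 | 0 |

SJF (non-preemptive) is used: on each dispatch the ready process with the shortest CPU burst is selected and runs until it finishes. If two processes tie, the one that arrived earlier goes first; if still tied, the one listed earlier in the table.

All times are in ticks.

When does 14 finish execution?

Timeline: | 11 0-6 | 14 6-12 | 13 12-19 | 10 19-31 | 12 31-43 |
Completion: 10=31  11=6  12=43  13=19  14=12
Turnaround (C−A): 10=31  11=6  12=43  13=19  14=12

12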